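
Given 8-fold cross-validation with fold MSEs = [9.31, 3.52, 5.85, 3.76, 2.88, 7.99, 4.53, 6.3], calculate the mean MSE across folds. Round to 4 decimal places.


Sum of fold MSEs = 44.1400.
Average = 44.1400 / 8 = 5.5175.

5.5175


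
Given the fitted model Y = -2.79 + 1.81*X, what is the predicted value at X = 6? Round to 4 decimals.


Substitute X = 6 into the equation:
Y = -2.79 + 1.81 * 6 = -2.79 + 10.8600 = 8.0700.

8.0700


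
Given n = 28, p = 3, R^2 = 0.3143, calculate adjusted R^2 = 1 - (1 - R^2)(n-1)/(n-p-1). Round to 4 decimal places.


Using the formula:
(1 - 0.3143) = 0.6857.
Multiply by 27/24: 0.6857 * 27 = 18.5139, then 18.5139 / 24 = 0.7714.
Adj R^2 = 1 - 0.7714 = 0.2286.

0.2286


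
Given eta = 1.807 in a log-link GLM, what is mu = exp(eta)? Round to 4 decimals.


Apply the inverse link:
mu = e^1.807 = 6.0921.

6.0921


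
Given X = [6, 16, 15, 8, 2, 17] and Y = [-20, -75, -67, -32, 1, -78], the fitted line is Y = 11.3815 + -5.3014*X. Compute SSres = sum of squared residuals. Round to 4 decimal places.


For each point, residual = actual - predicted.
Residuals: [0.4269, -1.5591, 1.1395, -0.9703, 0.2213, 0.7423].
Sum of squared residuals = 5.4530.

5.4530


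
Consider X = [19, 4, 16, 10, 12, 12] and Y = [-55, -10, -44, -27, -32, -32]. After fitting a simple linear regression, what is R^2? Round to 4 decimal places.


The fitted line is Y = 2.7240 + -2.9636*X.
SSres = 4.6575, SStot = 1171.3333.
R^2 = 1 - SSres/SStot = 0.9960.

0.9960


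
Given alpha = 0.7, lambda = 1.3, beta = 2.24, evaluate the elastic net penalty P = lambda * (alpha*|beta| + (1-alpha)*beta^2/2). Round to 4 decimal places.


L1 component = 0.7 * |2.24| = 1.5680.
L2 component = 0.3 * 2.24^2 / 2 = 0.7526.
Penalty = 1.3 * (1.5680 + 0.7526) = 1.3 * 2.3206 = 3.0168.

3.0168


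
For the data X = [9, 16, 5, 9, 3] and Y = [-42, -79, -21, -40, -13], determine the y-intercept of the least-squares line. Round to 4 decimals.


The slope is b1 = -5.1210.
Sample means are xbar = 8.4000 and ybar = -39.0000.
Intercept: b0 = -39.0000 - (-5.1210)(8.4000) = 4.0161.

4.0161


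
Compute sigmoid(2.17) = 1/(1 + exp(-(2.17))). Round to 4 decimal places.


First, exp(-2.1700) = 0.1142.
Then sigma(z) = 1/(1 + 0.1142) = 0.8975.

0.8975


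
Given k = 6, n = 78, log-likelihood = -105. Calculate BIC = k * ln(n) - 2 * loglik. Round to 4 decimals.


ln(78) = 4.356709.
k * ln(n) = 6 * 4.356709 = 26.140254.
-2L = 210.
BIC = 26.140254 + 210 = 236.140254, which rounds to 236.1403.

236.1403


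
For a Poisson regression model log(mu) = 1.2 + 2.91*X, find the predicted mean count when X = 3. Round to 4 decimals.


Compute eta = 1.2 + 2.91 * 3 = 9.9300.
Apply inverse link: mu = e^9.9300 = 20537.3406.

20537.3406


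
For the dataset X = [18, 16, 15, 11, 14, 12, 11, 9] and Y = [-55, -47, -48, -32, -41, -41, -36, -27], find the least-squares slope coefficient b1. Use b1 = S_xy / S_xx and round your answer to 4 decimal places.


Calculate xbar = 13.2500, ybar = -40.8750.
S_xx = 63.5000, S_xy = -186.2500.
Using b1 = S_xy / S_xx = -186.2500 / 63.5000, we get b1 = -2.9331.

-2.9331


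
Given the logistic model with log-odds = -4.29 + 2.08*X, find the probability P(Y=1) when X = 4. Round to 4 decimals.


z = -4.29 + 2.08 * 4 = 4.0300.
Sigmoid: P = 1 / (1 + exp(-4.0300)) = 0.9825.

0.9825


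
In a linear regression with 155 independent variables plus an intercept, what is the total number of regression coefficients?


Each predictor gets one coefficient, plus one intercept.
Total parameters = 155 + 1 = 156.

156


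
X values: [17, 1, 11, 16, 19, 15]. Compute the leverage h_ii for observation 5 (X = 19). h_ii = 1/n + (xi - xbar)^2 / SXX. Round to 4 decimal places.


Mean of X: xbar = 13.1667.
SXX = 212.8333.
For X = 19: h = 1/6 + (19 - 13.1667)^2/212.8333 = 0.3265.

0.3265


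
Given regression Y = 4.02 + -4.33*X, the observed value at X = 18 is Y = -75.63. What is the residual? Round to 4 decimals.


Fitted value at X = 18 is yhat = 4.02 + -4.33*18 = -73.9200.
Residual = -75.63 - -73.9200 = -1.7100.

-1.7100


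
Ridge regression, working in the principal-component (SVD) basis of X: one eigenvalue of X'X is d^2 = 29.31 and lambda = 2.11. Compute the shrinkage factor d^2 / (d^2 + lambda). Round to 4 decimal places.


Denominator = d^2 + lambda = 29.31 + 2.11 = 31.4200.
Shrinkage = 29.31 / 31.4200 = 0.9328.

0.9328


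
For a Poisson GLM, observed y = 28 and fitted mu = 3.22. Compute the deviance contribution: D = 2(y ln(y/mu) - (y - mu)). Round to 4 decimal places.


Compute y*ln(y/mu) = 28*ln(28/3.22) = 28*2.162823 = 60.559044.
y - mu = 24.78.
D = 2*(60.559044 - (24.78)) = 71.558088, which rounds to 71.5581.

71.5581


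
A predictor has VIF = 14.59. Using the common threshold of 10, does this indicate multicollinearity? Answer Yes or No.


Compare VIF = 14.59 to the threshold of 10.
14.59 >= 10, so the answer is Yes.

Yes


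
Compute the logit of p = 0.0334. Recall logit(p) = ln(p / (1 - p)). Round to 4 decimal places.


The odds are p/(1-p) = 0.0334 / 0.9666 = 0.0346.
logit(p) = ln(0.0346) = -3.3652.

-3.3652


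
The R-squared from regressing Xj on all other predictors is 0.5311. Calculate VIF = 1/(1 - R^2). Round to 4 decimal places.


VIF = 1 / (1 - 0.5311).
= 1 / 0.4689 = 2.1327.

2.1327


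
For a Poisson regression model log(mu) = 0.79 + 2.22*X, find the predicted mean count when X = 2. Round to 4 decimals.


Linear predictor: eta = 0.79 + (2.22)(2) = 5.2300.
Expected count: mu = exp(5.2300) = 186.7928.

186.7928


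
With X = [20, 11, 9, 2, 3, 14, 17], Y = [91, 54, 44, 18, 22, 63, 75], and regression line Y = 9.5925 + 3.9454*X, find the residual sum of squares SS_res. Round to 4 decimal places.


For each point, residual = actual - predicted.
Residuals: [2.4995, 1.0081, -1.1011, 0.5167, 0.5713, -1.8281, -1.6643].
Sum of squared residuals = 15.1814.

15.1814


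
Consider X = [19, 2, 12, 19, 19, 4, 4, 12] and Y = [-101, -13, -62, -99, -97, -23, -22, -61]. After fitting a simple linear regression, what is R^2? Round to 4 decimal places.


Fit the OLS line: b0 = -2.0071, b1 = -5.0763.
SSres = 14.7099.
SStot = 9597.5000.
R^2 = 1 - 14.7099/9597.5000 = 0.9985.

0.9985


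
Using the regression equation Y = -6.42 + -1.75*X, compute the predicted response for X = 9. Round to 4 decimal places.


Predicted value:
Y = -6.42 + (-1.75)(9) = -6.42 + -15.7500 = -22.1700.

-22.1700


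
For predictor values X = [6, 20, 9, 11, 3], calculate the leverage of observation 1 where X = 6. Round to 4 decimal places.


n = 5, xbar = 9.8000.
SXX = sum((xi - xbar)^2) = 166.8000.
h = 1/5 + (6 - 9.8000)^2 / 166.8000 = 0.2866.

0.2866


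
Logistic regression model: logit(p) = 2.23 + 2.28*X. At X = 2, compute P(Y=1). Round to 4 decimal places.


Linear predictor: z = 2.23 + 2.28 * 2 = 6.7900.
P = 1/(1 + exp(-6.7900)) = 1/(1 + 0.0011) = 0.9989.

0.9989


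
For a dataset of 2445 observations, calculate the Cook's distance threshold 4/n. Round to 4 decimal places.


Cook's distance cutoff = 4/n = 4/2445.
= 0.0016.

0.0016


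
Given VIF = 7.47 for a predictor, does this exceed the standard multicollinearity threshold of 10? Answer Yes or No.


Compare VIF = 7.47 to the threshold of 10.
7.47 < 10, so the answer is No.

No


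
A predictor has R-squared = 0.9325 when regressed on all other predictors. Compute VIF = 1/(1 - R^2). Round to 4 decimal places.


VIF = 1 / (1 - 0.9325).
= 1 / 0.0675 = 14.8148.

14.8148


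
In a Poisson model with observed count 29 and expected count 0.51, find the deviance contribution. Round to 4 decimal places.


First: ln(29/0.51) = 4.040640.
Then: 29 * 4.040640 = 117.178560.
y - mu = 29 - 0.51 = 28.49.
D = 2(117.178560 - 28.49) = 177.377120, which rounds to 177.3771.

177.3771


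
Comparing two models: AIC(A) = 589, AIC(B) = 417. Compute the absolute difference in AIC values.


Compute |589 - 417| = 172.
Model B has the smaller AIC.

172


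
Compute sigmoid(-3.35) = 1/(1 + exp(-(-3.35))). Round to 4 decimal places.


Compute exp(3.3500) = 28.5027.
Sigmoid = 1 / (1 + 28.5027) = 1 / 29.5027 = 0.0339.

0.0339


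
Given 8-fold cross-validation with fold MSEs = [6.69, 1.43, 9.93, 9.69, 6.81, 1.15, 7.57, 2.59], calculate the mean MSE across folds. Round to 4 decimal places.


Sum of fold MSEs = 45.8600.
Average = 45.8600 / 8 = 5.7325.

5.7325


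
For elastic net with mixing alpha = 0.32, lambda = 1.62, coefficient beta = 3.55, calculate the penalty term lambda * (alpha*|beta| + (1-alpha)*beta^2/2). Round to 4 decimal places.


alpha * |beta| = 0.32 * 3.55 = 1.1360.
(1-alpha) * beta^2/2 = 0.68 * 12.6025/2 = 4.2849.
Total = 1.62 * (1.1360 + 4.2849) = 8.7818.

8.7818


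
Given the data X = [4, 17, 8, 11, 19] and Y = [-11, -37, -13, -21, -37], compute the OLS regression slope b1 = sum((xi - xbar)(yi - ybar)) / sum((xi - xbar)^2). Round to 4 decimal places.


Calculate xbar = 11.8000, ybar = -23.8000.
S_xx = 154.8000, S_xy = -306.8000.
Using b1 = S_xy / S_xx = -306.8000 / 154.8000, we get b1 = -1.9819.

-1.9819


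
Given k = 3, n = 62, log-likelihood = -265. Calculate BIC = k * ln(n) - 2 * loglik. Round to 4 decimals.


ln(62) = 4.127134.
k * ln(n) = 3 * 4.127134 = 12.381402.
-2L = 530.
BIC = 12.381402 + 530 = 542.381402, which rounds to 542.3814.

542.3814


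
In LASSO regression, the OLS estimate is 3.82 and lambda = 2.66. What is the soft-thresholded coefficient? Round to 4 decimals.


Absolute value: |3.82| = 3.82.
Compare to lambda = 2.66.
Since |beta| > lambda, coefficient = sign(beta)*(|beta| - lambda) = 1.1600.

1.1600


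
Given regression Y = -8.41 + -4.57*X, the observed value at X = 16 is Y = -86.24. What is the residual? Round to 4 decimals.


Predicted = -8.41 + -4.57 * 16 = -81.5300.
Residual = -86.24 - -81.5300 = -4.7100.

-4.7100


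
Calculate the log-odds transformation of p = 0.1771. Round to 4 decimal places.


The odds are p/(1-p) = 0.1771 / 0.8229 = 0.2152.
logit(p) = ln(0.2152) = -1.5361.

-1.5361


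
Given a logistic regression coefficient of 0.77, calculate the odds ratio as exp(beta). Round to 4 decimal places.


The odds ratio is computed as:
OR = e^(0.77) = 2.1598.

2.1598


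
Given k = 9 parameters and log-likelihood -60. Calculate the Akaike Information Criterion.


Compute:
2k = 2*9 = 18.
-2*loglik = -2*(-60) = 120.
AIC = 18 + 120 = 138.

138


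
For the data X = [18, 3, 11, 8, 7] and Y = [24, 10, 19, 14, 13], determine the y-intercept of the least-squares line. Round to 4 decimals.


First find the slope: b1 = 0.9744.
Means: xbar = 9.4000, ybar = 16.0000.
b0 = ybar - b1 * xbar = 16.0000 - 0.9744 * 9.4000 = 6.8403.

6.8403


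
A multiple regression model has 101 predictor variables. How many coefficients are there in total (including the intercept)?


Each predictor gets one coefficient, plus one intercept.
Total parameters = 101 + 1 = 102.

102


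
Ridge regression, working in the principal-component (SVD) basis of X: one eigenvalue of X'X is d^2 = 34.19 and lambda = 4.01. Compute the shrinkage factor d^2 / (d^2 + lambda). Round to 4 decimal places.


Denominator = d^2 + lambda = 34.19 + 4.01 = 38.2000.
Shrinkage = 34.19 / 38.2000 = 0.8950.

0.8950


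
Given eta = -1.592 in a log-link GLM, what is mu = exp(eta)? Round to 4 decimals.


mu = exp(eta) = exp(-1.592).
= 0.2035.

0.2035


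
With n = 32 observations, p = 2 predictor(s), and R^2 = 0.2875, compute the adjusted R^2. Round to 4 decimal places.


Plug in: Adj R^2 = 1 - (1 - 0.2875) * 31/29.
= 1 - 0.7125 * 31/29
= 1 - 22.0875 / 29
= 1 - 0.7616 = 0.2384.

0.2384


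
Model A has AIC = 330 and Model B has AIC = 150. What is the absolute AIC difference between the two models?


|AIC_A - AIC_B| = |330 - 150| = 180.
Model B is preferred (lower AIC).

180


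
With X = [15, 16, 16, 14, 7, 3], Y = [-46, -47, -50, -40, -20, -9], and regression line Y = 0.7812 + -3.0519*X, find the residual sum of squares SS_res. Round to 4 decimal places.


Predicted values from Y = 0.7812 + -3.0519*X.
Residuals: [-1.0027, 1.0492, -1.9508, 1.9454, 0.5821, -0.6255].
SSres = 10.4265.

10.4265


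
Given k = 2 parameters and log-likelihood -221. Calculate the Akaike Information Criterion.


AIC = 2k - 2*loglik = 2(2) - 2(-221).
= 4 + 442 = 446.

446


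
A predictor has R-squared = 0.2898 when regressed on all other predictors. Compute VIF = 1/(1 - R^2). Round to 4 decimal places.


Denominator: 1 - 0.2898 = 0.7102.
VIF = 1 / 0.7102 = 1.4081.

1.4081


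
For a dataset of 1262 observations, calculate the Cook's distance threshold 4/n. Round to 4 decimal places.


The threshold is 4/n.
4/1262 = 0.0032.

0.0032


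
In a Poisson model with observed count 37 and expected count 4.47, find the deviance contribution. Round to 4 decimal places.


y/mu = 37/4.47 = 8.277405 (approx.), and ln(37/4.47) = 2.113530.
y * ln(y/mu) = 37 * 2.113530 = 78.200610.
y - mu = 32.53.
D = 2 * (78.200610 - 32.53) = 91.341220, which rounds to 91.3412.

91.3412


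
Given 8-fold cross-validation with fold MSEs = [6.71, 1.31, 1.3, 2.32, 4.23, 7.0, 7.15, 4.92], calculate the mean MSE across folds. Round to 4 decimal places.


Add all fold MSEs: 34.9400.
Divide by k = 8: 34.9400/8 = 4.3675.

4.3675


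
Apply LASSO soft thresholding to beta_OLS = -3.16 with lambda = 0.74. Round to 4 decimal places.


Check: |-3.16| = 3.16 vs lambda = 0.74.
Since |beta| > lambda, coefficient = sign(beta)*(|beta| - lambda) = -2.4200.
Soft-thresholded coefficient = -2.4200.

-2.4200


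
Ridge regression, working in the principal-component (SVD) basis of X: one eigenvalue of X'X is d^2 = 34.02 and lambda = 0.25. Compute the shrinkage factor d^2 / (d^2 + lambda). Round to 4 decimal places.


Denominator = d^2 + lambda = 34.02 + 0.25 = 34.2700.
Shrinkage = 34.02 / 34.2700 = 0.9927.

0.9927


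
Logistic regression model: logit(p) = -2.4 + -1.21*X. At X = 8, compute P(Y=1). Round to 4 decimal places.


Compute z = -2.4 + (-1.21)(8) = -12.0800.
exp(-z) = 176310.1607.
P = 1/(1 + 176310.1607) = 0.0000.

0.0000


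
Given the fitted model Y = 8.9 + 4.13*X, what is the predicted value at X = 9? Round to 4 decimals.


Plug X = 9 into Y = 8.9 + 4.13*X:
Y = 8.9 + 37.1700 = 46.0700.

46.0700


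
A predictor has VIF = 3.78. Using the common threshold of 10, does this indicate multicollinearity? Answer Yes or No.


Compare VIF = 3.78 to the threshold of 10.
3.78 < 10, so the answer is No.

No


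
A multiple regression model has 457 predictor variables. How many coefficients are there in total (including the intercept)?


Total coefficients = number of predictors + 1 (for the intercept).
= 457 + 1 = 458.

458


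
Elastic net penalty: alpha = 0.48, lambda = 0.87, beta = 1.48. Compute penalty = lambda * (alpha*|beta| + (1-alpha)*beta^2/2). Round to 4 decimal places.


L1 component = 0.48 * |1.48| = 0.7104.
L2 component = 0.52 * 1.48^2 / 2 = 0.5695.
Penalty = 0.87 * (0.7104 + 0.5695) = 0.87 * 1.2799 = 1.1135.

1.1135


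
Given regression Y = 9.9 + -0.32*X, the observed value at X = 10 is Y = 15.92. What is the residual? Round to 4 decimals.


Fitted value at X = 10 is yhat = 9.9 + -0.32*10 = 6.7000.
Residual = 15.92 - 6.7000 = 9.2200.

9.2200


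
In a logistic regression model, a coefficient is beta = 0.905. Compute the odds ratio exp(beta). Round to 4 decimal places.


exp(0.905) = 2.4719.
So the odds ratio is 2.4719.

2.4719


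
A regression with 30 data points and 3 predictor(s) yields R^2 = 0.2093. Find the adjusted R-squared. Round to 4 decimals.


Adjusted R^2 = 1 - (1 - R^2) * (n-1)/(n-p-1).
(1 - R^2) = 0.7907.
(n-1)/(n-p-1) = 29/26.
(1 - R^2) * (n-1) = 0.7907 * 29 = 22.9303.
Divide by (n-p-1): 22.9303 / 26 = 0.8819.
Adj R^2 = 1 - 0.8819 = 0.1181.

0.1181


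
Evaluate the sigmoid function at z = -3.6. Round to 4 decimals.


exp(3.6000) = 36.5982.
1 + exp(-z) = 37.5982.
sigmoid = 1/37.5982 = 0.0266.

0.0266


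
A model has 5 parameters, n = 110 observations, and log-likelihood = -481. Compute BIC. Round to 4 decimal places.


Compute k*ln(n) = 5*ln(110) = 5*4.700480 = 23.502400.
Then -2*loglik = 962.
BIC = 23.502400 + 962 = 985.502400, which rounds to 985.5024.

985.5024


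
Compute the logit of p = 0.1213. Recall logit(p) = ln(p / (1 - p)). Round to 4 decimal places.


Compute the odds: 0.1213/0.8787 = 0.1380.
Take the natural log: ln(0.1380) = -1.9802.

-1.9802


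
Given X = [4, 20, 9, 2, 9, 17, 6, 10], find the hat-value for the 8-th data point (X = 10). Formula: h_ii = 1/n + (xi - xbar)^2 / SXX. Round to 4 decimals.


n = 8, xbar = 9.6250.
SXX = sum((xi - xbar)^2) = 265.8750.
h = 1/8 + (10 - 9.6250)^2 / 265.8750 = 0.1255.

0.1255


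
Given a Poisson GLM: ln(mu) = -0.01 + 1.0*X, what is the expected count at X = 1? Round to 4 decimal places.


Compute eta = -0.01 + 1.0 * 1 = 0.9900.
Apply inverse link: mu = e^0.9900 = 2.6912.

2.6912


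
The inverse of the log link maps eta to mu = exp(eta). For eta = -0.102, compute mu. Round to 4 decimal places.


mu = exp(eta) = exp(-0.102).
= 0.9030.

0.9030


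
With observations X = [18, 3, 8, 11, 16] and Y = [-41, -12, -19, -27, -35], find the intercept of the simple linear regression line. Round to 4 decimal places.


First find the slope: b1 = -1.9223.
Means: xbar = 11.2000, ybar = -26.8000.
b0 = ybar - b1 * xbar = -26.8000 - -1.9223 * 11.2000 = -5.2698.

-5.2698


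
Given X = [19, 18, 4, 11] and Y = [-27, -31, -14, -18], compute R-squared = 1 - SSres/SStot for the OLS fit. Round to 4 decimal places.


After computing the OLS fit (b0=-8.6986, b1=-1.0616):
SSres = 20.4452, SStot = 185.0000.
R^2 = 1 - 20.4452/185.0000 = 0.8895.

0.8895


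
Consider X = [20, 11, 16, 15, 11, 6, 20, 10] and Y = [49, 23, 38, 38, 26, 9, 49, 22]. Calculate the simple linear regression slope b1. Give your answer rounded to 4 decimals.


First compute the means: xbar = 13.6250, ybar = 31.7500.
Then S_xx = sum((xi - xbar)^2) = 173.8750.
S_xy = sum((xi - xbar)(yi - ybar)) = 490.2500.
b1 = S_xy / S_xx = 490.2500 / 173.8750 = 2.8196.

2.8196


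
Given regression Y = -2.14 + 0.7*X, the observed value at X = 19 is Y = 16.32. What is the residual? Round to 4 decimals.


Predicted = -2.14 + 0.7 * 19 = 11.1600.
Residual = 16.32 - 11.1600 = 5.1600.

5.1600


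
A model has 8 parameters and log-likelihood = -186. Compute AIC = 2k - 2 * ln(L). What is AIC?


AIC = 2*8 - 2*(-186).
= 16 + 372 = 388.

388


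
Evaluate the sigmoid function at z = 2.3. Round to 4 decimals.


First, exp(-2.3000) = 0.1003.
Then sigma(z) = 1/(1 + 0.1003) = 0.9089.

0.9089


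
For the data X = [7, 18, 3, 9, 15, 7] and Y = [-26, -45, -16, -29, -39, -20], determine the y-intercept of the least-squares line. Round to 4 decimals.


First find the slope: b1 = -1.9458.
Means: xbar = 9.8333, ybar = -29.1667.
b0 = ybar - b1 * xbar = -29.1667 - -1.9458 * 9.8333 = -10.0329.

-10.0329


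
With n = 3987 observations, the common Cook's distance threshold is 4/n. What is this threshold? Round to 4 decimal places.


Cook's distance cutoff = 4/n = 4/3987.
= 0.0010.

0.0010


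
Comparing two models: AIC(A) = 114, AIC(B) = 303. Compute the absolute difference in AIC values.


|AIC_A - AIC_B| = |114 - 303| = 189.
Model A is preferred (lower AIC).

189


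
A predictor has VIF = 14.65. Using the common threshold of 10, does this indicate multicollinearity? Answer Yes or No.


Check: VIF = 14.65 vs threshold = 10.
Since 14.65 >= 10, the answer is Yes.

Yes


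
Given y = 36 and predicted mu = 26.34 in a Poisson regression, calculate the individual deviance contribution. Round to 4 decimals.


First: ln(36/26.34) = 0.312430.
Then: 36 * 0.312430 = 11.247480.
y - mu = 36 - 26.34 = 9.66.
D = 2(11.247480 - 9.66) = 3.174960, which rounds to 3.1750.

3.1750


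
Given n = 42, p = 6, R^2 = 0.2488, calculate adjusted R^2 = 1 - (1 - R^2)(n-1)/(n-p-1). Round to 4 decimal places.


Plug in: Adj R^2 = 1 - (1 - 0.2488) * 41/35.
= 1 - 0.7512 * 41/35
= 1 - 30.7992 / 35
= 1 - 0.8800 = 0.1200.

0.1200


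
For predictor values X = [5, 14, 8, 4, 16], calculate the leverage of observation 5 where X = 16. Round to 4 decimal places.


n = 5, xbar = 9.4000.
SXX = sum((xi - xbar)^2) = 115.2000.
h = 1/5 + (16 - 9.4000)^2 / 115.2000 = 0.5781.

0.5781


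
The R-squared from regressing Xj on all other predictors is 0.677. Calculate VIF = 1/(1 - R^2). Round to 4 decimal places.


VIF = 1 / (1 - 0.677).
= 1 / 0.323 = 3.0960.

3.0960


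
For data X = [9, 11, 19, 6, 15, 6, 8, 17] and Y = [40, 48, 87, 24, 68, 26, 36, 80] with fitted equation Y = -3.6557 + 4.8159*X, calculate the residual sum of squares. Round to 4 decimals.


Compute predicted values, then residuals = yi - yhat_i.
Residuals: [0.3126, -1.3192, -0.8464, -1.2397, -0.5828, 0.7603, 1.1285, 1.7854].
SSres = sum(residual^2) = 9.4701.

9.4701


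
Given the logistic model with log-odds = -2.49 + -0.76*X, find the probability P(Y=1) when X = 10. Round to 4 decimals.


Linear predictor: z = -2.49 + -0.76 * 10 = -10.0900.
P = 1/(1 + exp(10.0900)) = 1/(1 + 24100.7924) = 0.0000.

0.0000


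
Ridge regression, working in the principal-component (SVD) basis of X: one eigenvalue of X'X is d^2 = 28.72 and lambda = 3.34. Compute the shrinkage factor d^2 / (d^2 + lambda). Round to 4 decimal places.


Compute the denominator: 28.72 + 3.34 = 32.0600.
Shrinkage factor = 28.72 / 32.0600 = 0.8958.

0.8958


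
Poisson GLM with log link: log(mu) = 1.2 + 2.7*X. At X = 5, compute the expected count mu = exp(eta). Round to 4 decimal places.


Linear predictor: eta = 1.2 + (2.7)(5) = 14.7000.
Expected count: mu = exp(14.7000) = 2421747.6333.

2421747.6333


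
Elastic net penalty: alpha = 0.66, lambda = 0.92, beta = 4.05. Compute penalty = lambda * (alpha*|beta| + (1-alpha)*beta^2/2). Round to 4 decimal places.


alpha * |beta| = 0.66 * 4.05 = 2.6730.
(1-alpha) * beta^2/2 = 0.34 * 16.4025/2 = 2.7884.
Total = 0.92 * (2.6730 + 2.7884) = 5.0245.

5.0245


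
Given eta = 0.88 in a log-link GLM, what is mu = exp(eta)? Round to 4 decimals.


The inverse log link gives:
mu = exp(0.88) = 2.4109.

2.4109


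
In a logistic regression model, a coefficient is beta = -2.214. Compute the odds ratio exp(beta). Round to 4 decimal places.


The odds ratio is computed as:
OR = e^(-2.214) = 0.1093.

0.1093


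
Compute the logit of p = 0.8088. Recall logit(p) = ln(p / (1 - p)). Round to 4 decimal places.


1 - p = 0.1912.
p/(1-p) = 4.2301.
logit = ln(4.2301) = 1.4422.

1.4422


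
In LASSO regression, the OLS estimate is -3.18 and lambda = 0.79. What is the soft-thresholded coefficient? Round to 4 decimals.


Absolute value: |-3.18| = 3.18.
Compare to lambda = 0.79.
Since |beta| > lambda, coefficient = sign(beta)*(|beta| - lambda) = -2.3900.

-2.3900


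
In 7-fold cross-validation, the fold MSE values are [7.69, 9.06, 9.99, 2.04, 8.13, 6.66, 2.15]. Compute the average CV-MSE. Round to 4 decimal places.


Sum of fold MSEs = 45.7200.
Average = 45.7200 / 7 = 6.5314.

6.5314


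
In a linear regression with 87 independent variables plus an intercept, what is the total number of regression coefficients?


Including the intercept, the model has 87 predictor coefficients + 1 intercept.
Total = 88.

88


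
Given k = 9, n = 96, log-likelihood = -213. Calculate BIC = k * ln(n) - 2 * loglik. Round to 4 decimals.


k * ln(n) = 9 * ln(96) = 9 * 4.564348 = 41.079132.
-2 * loglik = -2 * (-213) = 426.
BIC = 41.079132 + 426 = 467.079132, which rounds to 467.0791.

467.0791


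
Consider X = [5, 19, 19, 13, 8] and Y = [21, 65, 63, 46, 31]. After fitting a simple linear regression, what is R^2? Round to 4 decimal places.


After computing the OLS fit (b0=6.1791, b1=3.0485):
SSres = 2.4216, SStot = 1496.8000.
R^2 = 1 - 2.4216/1496.8000 = 0.9984.

0.9984


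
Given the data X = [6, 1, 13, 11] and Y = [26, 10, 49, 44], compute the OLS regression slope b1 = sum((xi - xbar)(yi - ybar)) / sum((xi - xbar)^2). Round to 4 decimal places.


The sample means are xbar = 7.7500 and ybar = 32.2500.
Compute S_xx = 86.7500 and S_xy = 287.2500.
Slope b1 = S_xy / S_xx = 287.2500 / 86.7500 = 3.3112.

3.3112


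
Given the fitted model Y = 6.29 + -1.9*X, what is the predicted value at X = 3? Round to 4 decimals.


Substitute X = 3 into the equation:
Y = 6.29 + -1.9 * 3 = 6.29 + -5.7000 = 0.5900.

0.5900


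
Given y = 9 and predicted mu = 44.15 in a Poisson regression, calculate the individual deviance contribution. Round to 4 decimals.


y/mu = 9/44.15 = 0.203851 (approx.), and ln(9/44.15) = -1.590368.
y * ln(y/mu) = 9 * -1.590368 = -14.313312.
y - mu = -35.15.
D = 2 * (-14.313312 - -35.15) = 41.673376, which rounds to 41.6734.

41.6734


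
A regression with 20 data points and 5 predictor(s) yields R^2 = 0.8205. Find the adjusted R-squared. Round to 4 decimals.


Adjusted R^2 = 1 - (1 - R^2) * (n-1)/(n-p-1).
(1 - R^2) = 0.1795.
(n-1)/(n-p-1) = 19/14.
(1 - R^2) * (n-1) = 0.1795 * 19 = 3.4105.
Divide by (n-p-1): 3.4105 / 14 = 0.2436.
Adj R^2 = 1 - 0.2436 = 0.7564.

0.7564


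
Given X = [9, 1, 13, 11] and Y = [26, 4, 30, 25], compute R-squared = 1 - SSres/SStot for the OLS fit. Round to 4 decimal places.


The fitted line is Y = 2.7651 + 2.1747*X.
SSres = 18.2169, SStot = 410.7500.
R^2 = 1 - SSres/SStot = 0.9556.

0.9556


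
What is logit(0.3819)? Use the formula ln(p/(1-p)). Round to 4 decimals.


The odds are p/(1-p) = 0.3819 / 0.6181 = 0.6179.
logit(p) = ln(0.6179) = -0.4815.

-0.4815


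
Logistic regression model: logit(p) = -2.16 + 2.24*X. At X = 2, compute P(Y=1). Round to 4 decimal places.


Linear predictor: z = -2.16 + 2.24 * 2 = 2.3200.
P = 1/(1 + exp(-2.3200)) = 1/(1 + 0.0983) = 0.9105.

0.9105


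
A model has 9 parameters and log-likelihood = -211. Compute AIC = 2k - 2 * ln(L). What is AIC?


AIC = 2k - 2*loglik = 2(9) - 2(-211).
= 18 + 422 = 440.

440


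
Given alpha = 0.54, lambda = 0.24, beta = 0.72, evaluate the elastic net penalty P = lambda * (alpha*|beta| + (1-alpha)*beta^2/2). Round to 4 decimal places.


alpha * |beta| = 0.54 * 0.72 = 0.3888.
(1-alpha) * beta^2/2 = 0.46 * 0.5184/2 = 0.1192.
Total = 0.24 * (0.3888 + 0.1192) = 0.1219.

0.1219


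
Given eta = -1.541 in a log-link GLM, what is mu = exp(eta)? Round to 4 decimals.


The inverse log link gives:
mu = exp(-1.541) = 0.2142.

0.2142


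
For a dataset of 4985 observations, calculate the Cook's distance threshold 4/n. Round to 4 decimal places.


Using the rule of thumb:
Threshold = 4 / 4985 = 0.0008.

0.0008


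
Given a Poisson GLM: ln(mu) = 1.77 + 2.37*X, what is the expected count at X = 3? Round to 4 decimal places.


Linear predictor: eta = 1.77 + (2.37)(3) = 8.8800.
Expected count: mu = exp(8.8800) = 7186.7907.

7186.7907


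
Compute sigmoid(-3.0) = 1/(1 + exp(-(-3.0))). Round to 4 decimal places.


Compute exp(3.0000) = 20.0855.
Sigmoid = 1 / (1 + 20.0855) = 1 / 21.0855 = 0.0474.

0.0474


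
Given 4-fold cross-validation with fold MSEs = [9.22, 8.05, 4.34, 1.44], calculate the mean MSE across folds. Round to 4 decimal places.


Add all fold MSEs: 23.0500.
Divide by k = 4: 23.0500/4 = 5.7625.

5.7625


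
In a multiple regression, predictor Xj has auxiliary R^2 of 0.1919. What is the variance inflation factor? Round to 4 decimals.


Denominator: 1 - 0.1919 = 0.8081.
VIF = 1 / 0.8081 = 1.2375.

1.2375


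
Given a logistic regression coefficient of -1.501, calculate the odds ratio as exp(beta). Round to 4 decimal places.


The odds ratio is computed as:
OR = e^(-1.501) = 0.2229.

0.2229


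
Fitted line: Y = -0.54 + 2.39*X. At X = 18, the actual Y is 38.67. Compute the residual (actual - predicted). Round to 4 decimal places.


Predicted = -0.54 + 2.39 * 18 = 42.4800.
Residual = 38.67 - 42.4800 = -3.8100.

-3.8100


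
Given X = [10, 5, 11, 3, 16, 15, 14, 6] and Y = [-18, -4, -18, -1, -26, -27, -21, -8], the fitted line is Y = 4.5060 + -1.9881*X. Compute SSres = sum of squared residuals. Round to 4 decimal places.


Compute predicted values, then residuals = yi - yhat_i.
Residuals: [-2.6250, 1.4345, -0.6369, 0.4583, 1.3036, -1.6845, 2.3274, -0.5774].
SSres = sum(residual^2) = 19.8512.

19.8512


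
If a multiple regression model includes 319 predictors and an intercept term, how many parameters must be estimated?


Including the intercept, the model has 319 predictor coefficients + 1 intercept.
Total = 320.

320


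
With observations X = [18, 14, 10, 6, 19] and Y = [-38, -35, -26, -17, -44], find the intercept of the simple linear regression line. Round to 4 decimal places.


The slope is b1 = -1.9128.
Sample means are xbar = 13.4000 and ybar = -32.0000.
Intercept: b0 = -32.0000 - (-1.9128)(13.4000) = -6.3691.

-6.3691


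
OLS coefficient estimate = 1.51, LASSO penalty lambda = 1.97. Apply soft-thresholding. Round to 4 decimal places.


|beta_OLS| = 1.51.
lambda = 1.97.
Since |beta| <= lambda, the coefficient is set to 0.
Result = 0.0000.

0.0000


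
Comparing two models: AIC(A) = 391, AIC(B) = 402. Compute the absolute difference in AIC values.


Absolute difference = |391 - 402| = 11.
The model with lower AIC (A) is preferred.

11


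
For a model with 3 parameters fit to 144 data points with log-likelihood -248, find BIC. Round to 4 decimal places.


k * ln(n) = 3 * ln(144) = 3 * 4.969813 = 14.909439.
-2 * loglik = -2 * (-248) = 496.
BIC = 14.909439 + 496 = 510.909439, which rounds to 510.9094.

510.9094


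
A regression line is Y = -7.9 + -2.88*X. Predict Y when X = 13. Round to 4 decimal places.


Plug X = 13 into Y = -7.9 + -2.88*X:
Y = -7.9 + -37.4400 = -45.3400.

-45.3400


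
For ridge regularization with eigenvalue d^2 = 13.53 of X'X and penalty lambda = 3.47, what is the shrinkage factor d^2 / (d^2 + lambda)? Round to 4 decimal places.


Compute the denominator: 13.53 + 3.47 = 17.0000.
Shrinkage factor = 13.53 / 17.0000 = 0.7959.

0.7959


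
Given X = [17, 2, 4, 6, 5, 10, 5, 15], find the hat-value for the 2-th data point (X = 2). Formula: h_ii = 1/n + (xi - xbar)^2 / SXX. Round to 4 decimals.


Compute xbar = 8.0000 with n = 8 observations.
SXX = 208.0000.
Leverage = 1/8 + (2 - 8.0000)^2/208.0000 = 0.2981.

0.2981


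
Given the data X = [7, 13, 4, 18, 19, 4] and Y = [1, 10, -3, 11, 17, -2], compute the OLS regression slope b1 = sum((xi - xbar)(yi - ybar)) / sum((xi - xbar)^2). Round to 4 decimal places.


The sample means are xbar = 10.8333 and ybar = 5.6667.
Compute S_xx = 230.8333 and S_xy = 269.6667.
Slope b1 = S_xy / S_xx = 269.6667 / 230.8333 = 1.1682.

1.1682


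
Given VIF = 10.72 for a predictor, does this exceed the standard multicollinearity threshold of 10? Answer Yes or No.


The threshold is 10.
VIF = 10.72 is >= 10.
Multicollinearity indication: Yes.

Yes


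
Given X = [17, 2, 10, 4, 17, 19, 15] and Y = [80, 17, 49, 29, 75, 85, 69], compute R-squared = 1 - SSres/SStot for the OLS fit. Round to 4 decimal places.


Fit the OLS line: b0 = 10.8882, b1 = 3.9022.
SSres = 22.7873.
SStot = 4225.4286.
R^2 = 1 - 22.7873/4225.4286 = 0.9946.

0.9946


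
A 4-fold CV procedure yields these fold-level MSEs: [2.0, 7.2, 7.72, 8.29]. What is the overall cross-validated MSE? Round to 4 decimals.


Total MSE across folds = 25.2100.
CV-MSE = 25.2100/4 = 6.3025.

6.3025


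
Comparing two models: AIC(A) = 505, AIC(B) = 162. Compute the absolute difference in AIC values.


|AIC_A - AIC_B| = |505 - 162| = 343.
Model B is preferred (lower AIC).

343


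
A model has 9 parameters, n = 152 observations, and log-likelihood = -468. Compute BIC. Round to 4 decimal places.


Compute k*ln(n) = 9*ln(152) = 9*5.023881 = 45.214929.
Then -2*loglik = 936.
BIC = 45.214929 + 936 = 981.214929, which rounds to 981.2149.

981.2149


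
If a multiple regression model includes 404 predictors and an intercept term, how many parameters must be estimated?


Each predictor gets one coefficient, plus one intercept.
Total parameters = 404 + 1 = 405.

405


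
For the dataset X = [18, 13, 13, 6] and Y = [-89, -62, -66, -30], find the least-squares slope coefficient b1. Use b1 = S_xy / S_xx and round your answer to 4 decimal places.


The sample means are xbar = 12.5000 and ybar = -61.7500.
Compute S_xx = 73.0000 and S_xy = -358.5000.
Slope b1 = S_xy / S_xx = -358.5000 / 73.0000 = -4.9110.

-4.9110


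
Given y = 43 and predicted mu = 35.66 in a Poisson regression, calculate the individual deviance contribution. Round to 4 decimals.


First: ln(43/35.66) = 0.187171.
Then: 43 * 0.187171 = 8.048353.
y - mu = 43 - 35.66 = 7.34.
D = 2(8.048353 - 7.34) = 1.416706, which rounds to 1.4167.

1.4167


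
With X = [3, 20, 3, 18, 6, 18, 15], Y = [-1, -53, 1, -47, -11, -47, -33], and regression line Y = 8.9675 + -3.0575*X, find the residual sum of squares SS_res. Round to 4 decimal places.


Compute predicted values, then residuals = yi - yhat_i.
Residuals: [-0.7950, -0.8175, 1.2050, -0.9325, -1.6225, -0.9325, 3.8950].
SSres = sum(residual^2) = 22.2950.

22.2950


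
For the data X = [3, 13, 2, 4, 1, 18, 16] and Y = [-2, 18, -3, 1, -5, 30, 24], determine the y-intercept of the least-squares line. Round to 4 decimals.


Compute b1 = 2.0073 from the OLS formula.
With xbar = 8.1429 and ybar = 9.0000, the intercept is:
b0 = 9.0000 - 2.0073 * 8.1429 = -7.3448.

-7.3448


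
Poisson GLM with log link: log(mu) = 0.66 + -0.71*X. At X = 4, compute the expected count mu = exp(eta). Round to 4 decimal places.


Compute eta = 0.66 + -0.71 * 4 = -2.1800.
Apply inverse link: mu = e^-2.1800 = 0.1130.

0.1130


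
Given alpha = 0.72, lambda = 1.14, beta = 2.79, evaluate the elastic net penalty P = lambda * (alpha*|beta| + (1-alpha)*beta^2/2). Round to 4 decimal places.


L1 component = 0.72 * |2.79| = 2.0088.
L2 component = 0.28 * 2.79^2 / 2 = 1.0898.
Penalty = 1.14 * (2.0088 + 1.0898) = 1.14 * 3.0986 = 3.5324.

3.5324


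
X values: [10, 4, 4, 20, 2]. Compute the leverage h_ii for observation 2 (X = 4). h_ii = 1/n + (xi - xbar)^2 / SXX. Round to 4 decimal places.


Mean of X: xbar = 8.0000.
SXX = 216.0000.
For X = 4: h = 1/5 + (4 - 8.0000)^2/216.0000 = 0.2741.

0.2741


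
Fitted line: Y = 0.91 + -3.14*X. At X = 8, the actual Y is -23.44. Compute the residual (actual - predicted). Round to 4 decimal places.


Compute yhat = 0.91 + (-3.14)(8) = -24.2100.
Residual = actual - predicted = -23.44 - -24.2100 = 0.7700.

0.7700


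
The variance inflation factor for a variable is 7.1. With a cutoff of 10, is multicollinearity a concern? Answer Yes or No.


Compare VIF = 7.1 to the threshold of 10.
7.1 < 10, so the answer is No.

No


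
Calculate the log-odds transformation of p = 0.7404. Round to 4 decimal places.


1 - p = 0.2596.
p/(1-p) = 2.8521.
logit = ln(2.8521) = 1.0480.

1.0480


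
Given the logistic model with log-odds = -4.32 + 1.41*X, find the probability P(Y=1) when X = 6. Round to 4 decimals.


Linear predictor: z = -4.32 + 1.41 * 6 = 4.1400.
P = 1/(1 + exp(-4.1400)) = 1/(1 + 0.0159) = 0.9843.

0.9843


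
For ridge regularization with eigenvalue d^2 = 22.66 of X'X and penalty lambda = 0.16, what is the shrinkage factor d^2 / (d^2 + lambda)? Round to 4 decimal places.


Compute the denominator: 22.66 + 0.16 = 22.8200.
Shrinkage factor = 22.66 / 22.8200 = 0.9930.

0.9930


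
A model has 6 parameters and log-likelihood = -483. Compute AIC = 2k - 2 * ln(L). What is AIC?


Compute:
2k = 2*6 = 12.
-2*loglik = -2*(-483) = 966.
AIC = 12 + 966 = 978.

978


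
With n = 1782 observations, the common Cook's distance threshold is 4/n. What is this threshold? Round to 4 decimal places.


Using the rule of thumb:
Threshold = 4 / 1782 = 0.0022.

0.0022


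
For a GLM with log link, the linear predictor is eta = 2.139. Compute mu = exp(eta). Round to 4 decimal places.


The inverse log link gives:
mu = exp(2.139) = 8.4909.

8.4909


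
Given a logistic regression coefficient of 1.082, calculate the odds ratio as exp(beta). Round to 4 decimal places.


exp(1.082) = 2.9506.
So the odds ratio is 2.9506.

2.9506


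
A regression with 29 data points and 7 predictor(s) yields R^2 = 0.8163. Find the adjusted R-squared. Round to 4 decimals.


Using the formula:
(1 - 0.8163) = 0.1837.
Multiply by 28/21: 0.1837 * 28 = 5.1436, then 5.1436 / 21 = 0.2449.
Adj R^2 = 1 - 0.2449 = 0.7551.

0.7551


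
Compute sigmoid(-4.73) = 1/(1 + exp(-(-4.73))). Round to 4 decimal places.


First, exp(4.7300) = 113.2956.
Then sigma(z) = 1/(1 + 113.2956) = 0.0087.

0.0087


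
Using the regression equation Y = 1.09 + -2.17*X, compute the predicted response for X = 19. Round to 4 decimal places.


Plug X = 19 into Y = 1.09 + -2.17*X:
Y = 1.09 + -41.2300 = -40.1400.

-40.1400


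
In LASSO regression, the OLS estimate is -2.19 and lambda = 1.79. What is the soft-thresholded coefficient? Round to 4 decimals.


Check: |-2.19| = 2.19 vs lambda = 1.79.
Since |beta| > lambda, coefficient = sign(beta)*(|beta| - lambda) = -0.4000.
Soft-thresholded coefficient = -0.4000.

-0.4000


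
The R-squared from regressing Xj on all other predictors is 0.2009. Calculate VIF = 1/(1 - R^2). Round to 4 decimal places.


Using VIF = 1/(1 - R^2_j):
1 - 0.2009 = 0.7991.
VIF = 1.2514.

1.2514


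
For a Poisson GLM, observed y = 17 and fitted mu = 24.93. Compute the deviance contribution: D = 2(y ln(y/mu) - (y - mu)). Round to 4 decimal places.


First: ln(17/24.93) = -0.382859.
Then: 17 * -0.382859 = -6.508603.
y - mu = 17 - 24.93 = -7.93.
D = 2(-6.508603 - -7.93) = 2.842794, which rounds to 2.8428.

2.8428


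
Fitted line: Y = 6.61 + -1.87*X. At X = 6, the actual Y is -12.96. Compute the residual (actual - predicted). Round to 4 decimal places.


Predicted = 6.61 + -1.87 * 6 = -4.6100.
Residual = -12.96 - -4.6100 = -8.3500.

-8.3500


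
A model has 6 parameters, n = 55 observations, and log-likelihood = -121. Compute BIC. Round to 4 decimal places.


Compute k*ln(n) = 6*ln(55) = 6*4.007333 = 24.043998.
Then -2*loglik = 242.
BIC = 24.043998 + 242 = 266.043998, which rounds to 266.0440.

266.0440


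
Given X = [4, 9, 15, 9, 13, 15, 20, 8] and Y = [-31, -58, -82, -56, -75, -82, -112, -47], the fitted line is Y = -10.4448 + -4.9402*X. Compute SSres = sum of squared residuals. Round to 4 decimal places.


Predicted values from Y = -10.4448 + -4.9402*X.
Residuals: [-0.7944, -3.0934, 2.5478, -1.0934, -0.3326, 2.5478, -2.7512, 2.9664].
SSres = 40.8575.

40.8575


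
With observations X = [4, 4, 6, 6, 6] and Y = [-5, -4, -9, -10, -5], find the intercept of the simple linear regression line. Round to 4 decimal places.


The slope is b1 = -1.7500.
Sample means are xbar = 5.2000 and ybar = -6.6000.
Intercept: b0 = -6.6000 - (-1.7500)(5.2000) = 2.5000.

2.5000


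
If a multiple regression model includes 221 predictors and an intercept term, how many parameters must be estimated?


Each predictor gets one coefficient, plus one intercept.
Total parameters = 221 + 1 = 222.

222


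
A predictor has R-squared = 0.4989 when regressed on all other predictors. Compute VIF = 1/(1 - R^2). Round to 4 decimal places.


Denominator: 1 - 0.4989 = 0.5011.
VIF = 1 / 0.5011 = 1.9956.

1.9956


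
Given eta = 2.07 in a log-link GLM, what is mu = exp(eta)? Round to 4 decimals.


mu = exp(eta) = exp(2.07).
= 7.9248.

7.9248


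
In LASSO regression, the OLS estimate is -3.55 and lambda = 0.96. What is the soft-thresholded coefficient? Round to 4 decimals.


Check: |-3.55| = 3.55 vs lambda = 0.96.
Since |beta| > lambda, coefficient = sign(beta)*(|beta| - lambda) = -2.5900.
Soft-thresholded coefficient = -2.5900.

-2.5900
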